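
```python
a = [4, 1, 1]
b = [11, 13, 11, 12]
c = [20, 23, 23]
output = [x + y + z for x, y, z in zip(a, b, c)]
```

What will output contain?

Step 1: zip three lists (truncates to shortest, len=3):
  4 + 11 + 20 = 35
  1 + 13 + 23 = 37
  1 + 11 + 23 = 35
Therefore output = [35, 37, 35].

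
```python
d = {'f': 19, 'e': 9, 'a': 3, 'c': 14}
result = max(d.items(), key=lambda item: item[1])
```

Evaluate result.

Step 1: Find item with maximum value:
  ('f', 19)
  ('e', 9)
  ('a', 3)
  ('c', 14)
Step 2: Maximum value is 19 at key 'f'.
Therefore result = ('f', 19).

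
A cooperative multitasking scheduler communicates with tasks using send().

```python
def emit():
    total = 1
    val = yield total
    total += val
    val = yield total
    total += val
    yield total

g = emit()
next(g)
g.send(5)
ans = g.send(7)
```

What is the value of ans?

Step 1: next() -> yield total=1.
Step 2: send(5) -> val=5, total = 1+5 = 6, yield 6.
Step 3: send(7) -> val=7, total = 6+7 = 13, yield 13.
Therefore ans = 13.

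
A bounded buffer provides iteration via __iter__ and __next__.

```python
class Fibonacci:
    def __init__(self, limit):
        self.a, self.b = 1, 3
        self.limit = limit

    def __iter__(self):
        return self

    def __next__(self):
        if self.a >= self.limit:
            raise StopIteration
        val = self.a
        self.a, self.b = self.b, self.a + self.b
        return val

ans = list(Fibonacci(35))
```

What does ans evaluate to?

Step 1: Fibonacci-like sequence (a=1, b=3) until >= 35:
  Yield 1, then a,b = 3,4
  Yield 3, then a,b = 4,7
  Yield 4, then a,b = 7,11
  Yield 7, then a,b = 11,18
  Yield 11, then a,b = 18,29
  Yield 18, then a,b = 29,47
  Yield 29, then a,b = 47,76
Step 2: 47 >= 35, stop.
Therefore ans = [1, 3, 4, 7, 11, 18, 29].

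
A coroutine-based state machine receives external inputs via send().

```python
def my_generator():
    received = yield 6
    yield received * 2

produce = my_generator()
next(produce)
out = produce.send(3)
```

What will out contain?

Step 1: next(produce) advances to first yield, producing 6.
Step 2: send(3) resumes, received = 3.
Step 3: yield received * 2 = 3 * 2 = 6.
Therefore out = 6.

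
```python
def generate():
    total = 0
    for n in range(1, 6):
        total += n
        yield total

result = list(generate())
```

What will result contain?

Step 1: Generator accumulates running sum:
  n=1: total = 1, yield 1
  n=2: total = 3, yield 3
  n=3: total = 6, yield 6
  n=4: total = 10, yield 10
  n=5: total = 15, yield 15
Therefore result = [1, 3, 6, 10, 15].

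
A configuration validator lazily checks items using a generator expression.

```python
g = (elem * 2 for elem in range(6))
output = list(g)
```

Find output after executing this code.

Step 1: For each elem in range(6), compute elem*2:
  elem=0: 0*2 = 0
  elem=1: 1*2 = 2
  elem=2: 2*2 = 4
  elem=3: 3*2 = 6
  elem=4: 4*2 = 8
  elem=5: 5*2 = 10
Therefore output = [0, 2, 4, 6, 8, 10].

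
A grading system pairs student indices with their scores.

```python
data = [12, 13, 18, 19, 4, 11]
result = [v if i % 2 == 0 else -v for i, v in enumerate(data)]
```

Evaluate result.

Step 1: For each (i, v), keep v if i is even, negate if odd:
  i=0 (even): keep 12
  i=1 (odd): negate to -13
  i=2 (even): keep 18
  i=3 (odd): negate to -19
  i=4 (even): keep 4
  i=5 (odd): negate to -11
Therefore result = [12, -13, 18, -19, 4, -11].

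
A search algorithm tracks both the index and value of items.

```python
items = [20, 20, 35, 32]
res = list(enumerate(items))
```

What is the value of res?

Step 1: enumerate pairs each element with its index:
  (0, 20)
  (1, 20)
  (2, 35)
  (3, 32)
Therefore res = [(0, 20), (1, 20), (2, 35), (3, 32)].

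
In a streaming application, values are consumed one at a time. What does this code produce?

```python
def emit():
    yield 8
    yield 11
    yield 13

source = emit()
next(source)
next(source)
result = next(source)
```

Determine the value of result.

Step 1: emit() creates a generator.
Step 2: next(source) yields 8 (consumed and discarded).
Step 3: next(source) yields 11 (consumed and discarded).
Step 4: next(source) yields 13, assigned to result.
Therefore result = 13.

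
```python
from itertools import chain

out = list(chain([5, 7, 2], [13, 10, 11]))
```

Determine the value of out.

Step 1: chain() concatenates iterables: [5, 7, 2] + [13, 10, 11].
Therefore out = [5, 7, 2, 13, 10, 11].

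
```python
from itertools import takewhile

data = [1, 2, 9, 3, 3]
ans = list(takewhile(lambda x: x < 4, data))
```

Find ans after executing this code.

Step 1: takewhile stops at first element >= 4:
  1 < 4: take
  2 < 4: take
  9 >= 4: stop
Therefore ans = [1, 2].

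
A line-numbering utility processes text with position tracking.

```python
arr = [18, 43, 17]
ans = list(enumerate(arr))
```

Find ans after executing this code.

Step 1: enumerate pairs each element with its index:
  (0, 18)
  (1, 43)
  (2, 17)
Therefore ans = [(0, 18), (1, 43), (2, 17)].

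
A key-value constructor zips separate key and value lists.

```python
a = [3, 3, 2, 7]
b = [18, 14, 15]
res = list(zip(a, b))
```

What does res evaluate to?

Step 1: zip stops at shortest (len(a)=4, len(b)=3):
  Index 0: (3, 18)
  Index 1: (3, 14)
  Index 2: (2, 15)
Step 2: Last element of a (7) has no pair, dropped.
Therefore res = [(3, 18), (3, 14), (2, 15)].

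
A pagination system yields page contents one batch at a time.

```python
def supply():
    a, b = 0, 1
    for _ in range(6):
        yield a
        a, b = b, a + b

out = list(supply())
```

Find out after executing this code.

Step 1: Fibonacci-like sequence starting with a=0, b=1:
  Iteration 1: yield a=0, then a,b = 1,1
  Iteration 2: yield a=1, then a,b = 1,2
  Iteration 3: yield a=1, then a,b = 2,3
  Iteration 4: yield a=2, then a,b = 3,5
  Iteration 5: yield a=3, then a,b = 5,8
  Iteration 6: yield a=5, then a,b = 8,13
Therefore out = [0, 1, 1, 2, 3, 5].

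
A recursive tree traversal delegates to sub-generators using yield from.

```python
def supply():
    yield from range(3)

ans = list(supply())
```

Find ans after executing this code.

Step 1: yield from delegates to the iterable, yielding each element.
Step 2: Collected values: [0, 1, 2].
Therefore ans = [0, 1, 2].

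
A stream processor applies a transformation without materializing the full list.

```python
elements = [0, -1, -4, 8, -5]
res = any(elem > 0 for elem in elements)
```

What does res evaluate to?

Step 1: Check elem > 0 for each element in [0, -1, -4, 8, -5]:
  0 > 0: False
  -1 > 0: False
  -4 > 0: False
  8 > 0: True
  -5 > 0: False
Step 2: any() returns True.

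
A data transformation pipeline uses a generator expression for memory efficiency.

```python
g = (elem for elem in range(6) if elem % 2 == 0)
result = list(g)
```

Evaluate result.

Step 1: Filter range(6) keeping only even values:
  elem=0: even, included
  elem=1: odd, excluded
  elem=2: even, included
  elem=3: odd, excluded
  elem=4: even, included
  elem=5: odd, excluded
Therefore result = [0, 2, 4].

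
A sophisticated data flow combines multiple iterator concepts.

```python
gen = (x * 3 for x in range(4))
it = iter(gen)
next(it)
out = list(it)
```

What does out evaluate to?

Step 1: Generator produces [0, 3, 6, 9].
Step 2: next(it) consumes first element (0).
Step 3: list(it) collects remaining: [3, 6, 9].
Therefore out = [3, 6, 9].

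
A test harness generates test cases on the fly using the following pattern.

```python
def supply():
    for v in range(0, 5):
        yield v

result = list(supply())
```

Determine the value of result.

Step 1: The generator yields each value from range(0, 5).
Step 2: list() consumes all yields: [0, 1, 2, 3, 4].
Therefore result = [0, 1, 2, 3, 4].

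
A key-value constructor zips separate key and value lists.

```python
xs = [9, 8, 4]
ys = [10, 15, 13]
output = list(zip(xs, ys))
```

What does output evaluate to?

Step 1: zip pairs elements at same index:
  Index 0: (9, 10)
  Index 1: (8, 15)
  Index 2: (4, 13)
Therefore output = [(9, 10), (8, 15), (4, 13)].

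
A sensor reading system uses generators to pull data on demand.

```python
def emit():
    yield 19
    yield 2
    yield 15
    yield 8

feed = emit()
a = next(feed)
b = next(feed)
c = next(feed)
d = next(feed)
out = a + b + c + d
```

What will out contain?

Step 1: Create generator and consume all values:
  a = next(feed) = 19
  b = next(feed) = 2
  c = next(feed) = 15
  d = next(feed) = 8
Step 2: out = 19 + 2 + 15 + 8 = 44.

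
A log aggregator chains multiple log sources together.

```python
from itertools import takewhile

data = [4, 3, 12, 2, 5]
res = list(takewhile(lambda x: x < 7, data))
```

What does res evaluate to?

Step 1: takewhile stops at first element >= 7:
  4 < 7: take
  3 < 7: take
  12 >= 7: stop
Therefore res = [4, 3].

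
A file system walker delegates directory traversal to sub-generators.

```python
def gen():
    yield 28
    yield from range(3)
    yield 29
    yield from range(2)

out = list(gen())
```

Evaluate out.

Step 1: Trace yields in order:
  yield 28
  yield 0
  yield 1
  yield 2
  yield 29
  yield 0
  yield 1
Therefore out = [28, 0, 1, 2, 29, 0, 1].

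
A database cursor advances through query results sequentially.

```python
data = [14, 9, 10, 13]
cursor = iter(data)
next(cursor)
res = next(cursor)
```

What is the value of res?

Step 1: Create iterator over [14, 9, 10, 13].
Step 2: next() consumes 14.
Step 3: next() returns 9.
Therefore res = 9.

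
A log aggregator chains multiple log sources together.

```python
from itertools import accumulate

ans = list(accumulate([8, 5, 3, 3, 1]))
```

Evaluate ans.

Step 1: accumulate computes running sums:
  + 8 = 8
  + 5 = 13
  + 3 = 16
  + 3 = 19
  + 1 = 20
Therefore ans = [8, 13, 16, 19, 20].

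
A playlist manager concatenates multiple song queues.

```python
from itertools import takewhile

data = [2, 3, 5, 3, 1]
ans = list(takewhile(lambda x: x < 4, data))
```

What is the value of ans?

Step 1: takewhile stops at first element >= 4:
  2 < 4: take
  3 < 4: take
  5 >= 4: stop
Therefore ans = [2, 3].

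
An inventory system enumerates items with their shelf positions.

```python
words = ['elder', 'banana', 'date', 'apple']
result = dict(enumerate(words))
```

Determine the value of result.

Step 1: enumerate pairs indices with words:
  0 -> 'elder'
  1 -> 'banana'
  2 -> 'date'
  3 -> 'apple'
Therefore result = {0: 'elder', 1: 'banana', 2: 'date', 3: 'apple'}.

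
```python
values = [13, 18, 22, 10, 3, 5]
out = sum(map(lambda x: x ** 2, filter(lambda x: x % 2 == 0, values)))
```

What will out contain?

Step 1: Filter even numbers from [13, 18, 22, 10, 3, 5]: [18, 22, 10]
Step 2: Square each: [324, 484, 100]
Step 3: Sum = 908.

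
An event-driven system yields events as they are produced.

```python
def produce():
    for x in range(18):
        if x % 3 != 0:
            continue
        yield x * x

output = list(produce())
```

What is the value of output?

Step 1: Only yield x**2 when x is divisible by 3:
  x=0: 0 % 3 == 0, yield 0**2 = 0
  x=3: 3 % 3 == 0, yield 3**2 = 9
  x=6: 6 % 3 == 0, yield 6**2 = 36
  x=9: 9 % 3 == 0, yield 9**2 = 81
  x=12: 12 % 3 == 0, yield 12**2 = 144
  x=15: 15 % 3 == 0, yield 15**2 = 225
Therefore output = [0, 9, 36, 81, 144, 225].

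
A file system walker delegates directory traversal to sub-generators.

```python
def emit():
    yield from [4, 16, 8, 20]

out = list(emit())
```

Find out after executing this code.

Step 1: yield from delegates to the iterable, yielding each element.
Step 2: Collected values: [4, 16, 8, 20].
Therefore out = [4, 16, 8, 20].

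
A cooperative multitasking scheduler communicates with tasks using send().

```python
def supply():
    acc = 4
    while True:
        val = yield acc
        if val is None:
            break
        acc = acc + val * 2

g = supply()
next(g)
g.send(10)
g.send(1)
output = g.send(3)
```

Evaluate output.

Step 1: next() -> yield acc=4.
Step 2: send(10) -> val=10, acc = 4 + 10*2 = 24, yield 24.
Step 3: send(1) -> val=1, acc = 24 + 1*2 = 26, yield 26.
Step 4: send(3) -> val=3, acc = 26 + 3*2 = 32, yield 32.
Therefore output = 32.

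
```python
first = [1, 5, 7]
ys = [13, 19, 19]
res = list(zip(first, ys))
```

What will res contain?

Step 1: zip pairs elements at same index:
  Index 0: (1, 13)
  Index 1: (5, 19)
  Index 2: (7, 19)
Therefore res = [(1, 13), (5, 19), (7, 19)].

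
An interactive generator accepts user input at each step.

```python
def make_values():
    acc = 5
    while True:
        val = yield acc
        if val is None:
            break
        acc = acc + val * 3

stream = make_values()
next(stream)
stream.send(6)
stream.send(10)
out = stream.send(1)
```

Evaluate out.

Step 1: next() -> yield acc=5.
Step 2: send(6) -> val=6, acc = 5 + 6*3 = 23, yield 23.
Step 3: send(10) -> val=10, acc = 23 + 10*3 = 53, yield 53.
Step 4: send(1) -> val=1, acc = 53 + 1*3 = 56, yield 56.
Therefore out = 56.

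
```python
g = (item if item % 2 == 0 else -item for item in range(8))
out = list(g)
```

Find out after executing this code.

Step 1: For each item in range(8), yield item if even, else -item:
  item=0: even, yield 0
  item=1: odd, yield -1
  item=2: even, yield 2
  item=3: odd, yield -3
  item=4: even, yield 4
  item=5: odd, yield -5
  item=6: even, yield 6
  item=7: odd, yield -7
Therefore out = [0, -1, 2, -3, 4, -5, 6, -7].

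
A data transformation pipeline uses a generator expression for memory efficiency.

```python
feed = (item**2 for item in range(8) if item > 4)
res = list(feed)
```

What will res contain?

Step 1: For range(8), keep item > 4, then square:
  item=0: 0 <= 4, excluded
  item=1: 1 <= 4, excluded
  item=2: 2 <= 4, excluded
  item=3: 3 <= 4, excluded
  item=4: 4 <= 4, excluded
  item=5: 5 > 4, yield 5**2 = 25
  item=6: 6 > 4, yield 6**2 = 36
  item=7: 7 > 4, yield 7**2 = 49
Therefore res = [25, 36, 49].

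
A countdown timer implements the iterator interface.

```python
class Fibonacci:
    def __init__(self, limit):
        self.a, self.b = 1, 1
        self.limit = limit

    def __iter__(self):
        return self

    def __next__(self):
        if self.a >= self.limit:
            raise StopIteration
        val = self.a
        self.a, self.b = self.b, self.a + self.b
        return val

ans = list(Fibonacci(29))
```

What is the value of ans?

Step 1: Fibonacci-like sequence (a=1, b=1) until >= 29:
  Yield 1, then a,b = 1,2
  Yield 1, then a,b = 2,3
  Yield 2, then a,b = 3,5
  Yield 3, then a,b = 5,8
  Yield 5, then a,b = 8,13
  Yield 8, then a,b = 13,21
  Yield 13, then a,b = 21,34
  Yield 21, then a,b = 34,55
Step 2: 34 >= 29, stop.
Therefore ans = [1, 1, 2, 3, 5, 8, 13, 21].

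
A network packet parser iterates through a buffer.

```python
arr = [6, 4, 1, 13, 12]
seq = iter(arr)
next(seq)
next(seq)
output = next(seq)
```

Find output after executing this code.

Step 1: Create iterator over [6, 4, 1, 13, 12].
Step 2: next() consumes 6.
Step 3: next() consumes 4.
Step 4: next() returns 1.
Therefore output = 1.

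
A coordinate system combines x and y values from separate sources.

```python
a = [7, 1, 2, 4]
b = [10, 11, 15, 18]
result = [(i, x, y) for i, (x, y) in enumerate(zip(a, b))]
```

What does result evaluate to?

Step 1: enumerate(zip(a, b)) gives index with paired elements:
  i=0: (7, 10)
  i=1: (1, 11)
  i=2: (2, 15)
  i=3: (4, 18)
Therefore result = [(0, 7, 10), (1, 1, 11), (2, 2, 15), (3, 4, 18)].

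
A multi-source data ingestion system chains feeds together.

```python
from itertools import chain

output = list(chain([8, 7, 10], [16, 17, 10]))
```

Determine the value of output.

Step 1: chain() concatenates iterables: [8, 7, 10] + [16, 17, 10].
Therefore output = [8, 7, 10, 16, 17, 10].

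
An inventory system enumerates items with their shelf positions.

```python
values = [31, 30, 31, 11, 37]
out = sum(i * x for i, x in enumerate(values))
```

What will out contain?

Step 1: Compute i * x for each (i, x) in enumerate([31, 30, 31, 11, 37]):
  i=0, x=31: 0*31 = 0
  i=1, x=30: 1*30 = 30
  i=2, x=31: 2*31 = 62
  i=3, x=11: 3*11 = 33
  i=4, x=37: 4*37 = 148
Step 2: sum = 0 + 30 + 62 + 33 + 148 = 273.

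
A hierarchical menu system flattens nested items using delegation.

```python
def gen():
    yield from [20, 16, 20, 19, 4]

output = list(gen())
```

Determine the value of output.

Step 1: yield from delegates to the iterable, yielding each element.
Step 2: Collected values: [20, 16, 20, 19, 4].
Therefore output = [20, 16, 20, 19, 4].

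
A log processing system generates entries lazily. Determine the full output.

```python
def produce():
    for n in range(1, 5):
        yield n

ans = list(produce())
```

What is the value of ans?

Step 1: The generator yields each value from range(1, 5).
Step 2: list() consumes all yields: [1, 2, 3, 4].
Therefore ans = [1, 2, 3, 4].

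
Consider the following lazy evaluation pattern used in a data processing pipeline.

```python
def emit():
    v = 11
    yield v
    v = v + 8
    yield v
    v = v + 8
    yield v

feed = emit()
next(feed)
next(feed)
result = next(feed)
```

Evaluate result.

Step 1: Trace through generator execution:
  Yield 1: v starts at 11, yield 11
  Yield 2: v = 11 + 8 = 19, yield 19
  Yield 3: v = 19 + 8 = 27, yield 27
Step 2: First next() gets 11, second next() gets the second value, third next() yields 27.
Therefore result = 27.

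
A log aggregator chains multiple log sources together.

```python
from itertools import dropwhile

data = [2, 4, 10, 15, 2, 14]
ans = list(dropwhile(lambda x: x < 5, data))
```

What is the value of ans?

Step 1: dropwhile drops elements while < 5:
  2 < 5: dropped
  4 < 5: dropped
  10: kept (dropping stopped)
Step 2: Remaining elements kept regardless of condition.
Therefore ans = [10, 15, 2, 14].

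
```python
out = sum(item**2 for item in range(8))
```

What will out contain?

Step 1: Compute item**2 for each item in range(8):
  item=0: 0**2 = 0
  item=1: 1**2 = 1
  item=2: 2**2 = 4
  item=3: 3**2 = 9
  item=4: 4**2 = 16
  item=5: 5**2 = 25
  item=6: 6**2 = 36
  item=7: 7**2 = 49
Step 2: sum = 0 + 1 + 4 + 9 + 16 + 25 + 36 + 49 = 140.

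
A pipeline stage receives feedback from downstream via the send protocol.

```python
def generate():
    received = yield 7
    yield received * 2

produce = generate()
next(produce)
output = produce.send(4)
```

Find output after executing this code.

Step 1: next(produce) advances to first yield, producing 7.
Step 2: send(4) resumes, received = 4.
Step 3: yield received * 2 = 4 * 2 = 8.
Therefore output = 8.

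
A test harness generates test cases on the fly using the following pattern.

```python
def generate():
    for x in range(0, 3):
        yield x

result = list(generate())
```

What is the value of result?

Step 1: The generator yields each value from range(0, 3).
Step 2: list() consumes all yields: [0, 1, 2].
Therefore result = [0, 1, 2].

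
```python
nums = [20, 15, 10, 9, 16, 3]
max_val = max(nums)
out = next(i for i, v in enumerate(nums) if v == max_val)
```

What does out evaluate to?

Step 1: max([20, 15, 10, 9, 16, 3]) = 20.
Step 2: Find first index where value == 20:
  Index 0: 20 == 20, found!
Therefore out = 0.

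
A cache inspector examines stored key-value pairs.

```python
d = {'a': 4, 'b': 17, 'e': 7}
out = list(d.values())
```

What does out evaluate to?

Step 1: d.values() returns the dictionary values in insertion order.
Therefore out = [4, 17, 7].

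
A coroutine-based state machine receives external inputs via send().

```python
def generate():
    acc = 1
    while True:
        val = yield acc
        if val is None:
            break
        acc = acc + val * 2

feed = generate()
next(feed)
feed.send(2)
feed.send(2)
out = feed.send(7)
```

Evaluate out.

Step 1: next() -> yield acc=1.
Step 2: send(2) -> val=2, acc = 1 + 2*2 = 5, yield 5.
Step 3: send(2) -> val=2, acc = 5 + 2*2 = 9, yield 9.
Step 4: send(7) -> val=7, acc = 9 + 7*2 = 23, yield 23.
Therefore out = 23.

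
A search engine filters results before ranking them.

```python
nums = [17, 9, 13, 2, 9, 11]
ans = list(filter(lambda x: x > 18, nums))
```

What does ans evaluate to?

Step 1: Filter elements > 18:
  17: removed
  9: removed
  13: removed
  2: removed
  9: removed
  11: removed
Therefore ans = [].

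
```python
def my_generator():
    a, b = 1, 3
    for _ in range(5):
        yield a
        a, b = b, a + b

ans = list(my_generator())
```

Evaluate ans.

Step 1: Fibonacci-like sequence starting with a=1, b=3:
  Iteration 1: yield a=1, then a,b = 3,4
  Iteration 2: yield a=3, then a,b = 4,7
  Iteration 3: yield a=4, then a,b = 7,11
  Iteration 4: yield a=7, then a,b = 11,18
  Iteration 5: yield a=11, then a,b = 18,29
Therefore ans = [1, 3, 4, 7, 11].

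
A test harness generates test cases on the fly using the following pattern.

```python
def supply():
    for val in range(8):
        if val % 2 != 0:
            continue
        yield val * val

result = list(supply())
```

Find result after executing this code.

Step 1: Only yield val**2 when val is divisible by 2:
  val=0: 0 % 2 == 0, yield 0**2 = 0
  val=2: 2 % 2 == 0, yield 2**2 = 4
  val=4: 4 % 2 == 0, yield 4**2 = 16
  val=6: 6 % 2 == 0, yield 6**2 = 36
Therefore result = [0, 4, 16, 36].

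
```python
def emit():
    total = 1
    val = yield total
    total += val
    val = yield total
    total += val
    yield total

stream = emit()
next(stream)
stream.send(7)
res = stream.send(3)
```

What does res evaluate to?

Step 1: next() -> yield total=1.
Step 2: send(7) -> val=7, total = 1+7 = 8, yield 8.
Step 3: send(3) -> val=3, total = 8+3 = 11, yield 11.
Therefore res = 11.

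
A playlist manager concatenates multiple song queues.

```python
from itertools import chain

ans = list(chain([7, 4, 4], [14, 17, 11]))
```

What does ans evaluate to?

Step 1: chain() concatenates iterables: [7, 4, 4] + [14, 17, 11].
Therefore ans = [7, 4, 4, 14, 17, 11].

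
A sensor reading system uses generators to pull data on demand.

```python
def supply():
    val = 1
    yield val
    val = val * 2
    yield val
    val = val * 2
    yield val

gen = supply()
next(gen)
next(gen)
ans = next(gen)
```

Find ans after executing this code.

Step 1: Trace through generator execution:
  Yield 1: val starts at 1, yield 1
  Yield 2: val = 1 * 2 = 2, yield 2
  Yield 3: val = 2 * 2 = 4, yield 4
Step 2: First next() gets 1, second next() gets the second value, third next() yields 4.
Therefore ans = 4.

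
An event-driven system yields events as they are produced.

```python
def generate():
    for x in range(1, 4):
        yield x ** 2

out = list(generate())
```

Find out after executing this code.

Step 1: For each x in range(1, 4), yield x**2:
  x=1: yield 1**2 = 1
  x=2: yield 2**2 = 4
  x=3: yield 3**2 = 9
Therefore out = [1, 4, 9].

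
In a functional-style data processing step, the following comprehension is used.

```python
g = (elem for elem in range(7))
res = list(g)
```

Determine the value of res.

Step 1: Generator expression iterates range(7): [0, 1, 2, 3, 4, 5, 6].
Step 2: list() collects all values.
Therefore res = [0, 1, 2, 3, 4, 5, 6].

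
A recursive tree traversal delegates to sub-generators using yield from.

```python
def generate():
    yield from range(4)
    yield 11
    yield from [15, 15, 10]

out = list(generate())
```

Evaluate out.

Step 1: Trace yields in order:
  yield 0
  yield 1
  yield 2
  yield 3
  yield 11
  yield 15
  yield 15
  yield 10
Therefore out = [0, 1, 2, 3, 11, 15, 15, 10].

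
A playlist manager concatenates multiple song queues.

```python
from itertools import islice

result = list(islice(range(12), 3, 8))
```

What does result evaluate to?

Step 1: islice(range(12), 3, 8) takes elements at indices [3, 8).
Step 2: Elements: [3, 4, 5, 6, 7].
Therefore result = [3, 4, 5, 6, 7].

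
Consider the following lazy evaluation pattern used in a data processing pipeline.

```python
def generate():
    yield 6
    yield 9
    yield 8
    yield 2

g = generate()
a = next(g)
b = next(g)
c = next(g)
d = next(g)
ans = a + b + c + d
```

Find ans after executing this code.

Step 1: Create generator and consume all values:
  a = next(g) = 6
  b = next(g) = 9
  c = next(g) = 8
  d = next(g) = 2
Step 2: ans = 6 + 9 + 8 + 2 = 25.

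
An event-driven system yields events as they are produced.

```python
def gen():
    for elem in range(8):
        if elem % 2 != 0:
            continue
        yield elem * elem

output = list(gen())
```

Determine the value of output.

Step 1: Only yield elem**2 when elem is divisible by 2:
  elem=0: 0 % 2 == 0, yield 0**2 = 0
  elem=2: 2 % 2 == 0, yield 2**2 = 4
  elem=4: 4 % 2 == 0, yield 4**2 = 16
  elem=6: 6 % 2 == 0, yield 6**2 = 36
Therefore output = [0, 4, 16, 36].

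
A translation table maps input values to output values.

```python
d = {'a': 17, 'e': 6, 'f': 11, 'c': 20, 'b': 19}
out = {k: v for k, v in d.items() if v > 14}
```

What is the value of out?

Step 1: Filter items where value > 14:
  'a': 17 > 14: kept
  'e': 6 <= 14: removed
  'f': 11 <= 14: removed
  'c': 20 > 14: kept
  'b': 19 > 14: kept
Therefore out = {'a': 17, 'c': 20, 'b': 19}.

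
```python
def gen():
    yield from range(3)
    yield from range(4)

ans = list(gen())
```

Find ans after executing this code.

Step 1: Trace yields in order:
  yield 0
  yield 1
  yield 2
  yield 0
  yield 1
  yield 2
  yield 3
Therefore ans = [0, 1, 2, 0, 1, 2, 3].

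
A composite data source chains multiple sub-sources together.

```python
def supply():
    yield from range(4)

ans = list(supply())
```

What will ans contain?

Step 1: yield from delegates to the iterable, yielding each element.
Step 2: Collected values: [0, 1, 2, 3].
Therefore ans = [0, 1, 2, 3].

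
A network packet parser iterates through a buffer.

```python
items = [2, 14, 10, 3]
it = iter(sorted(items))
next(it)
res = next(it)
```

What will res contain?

Step 1: sorted([2, 14, 10, 3]) = [2, 3, 10, 14].
Step 2: Create iterator and skip 1 elements.
Step 3: next() returns 3.
Therefore res = 3.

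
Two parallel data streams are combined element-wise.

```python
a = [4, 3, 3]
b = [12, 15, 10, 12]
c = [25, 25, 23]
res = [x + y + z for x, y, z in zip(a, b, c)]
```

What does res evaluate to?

Step 1: zip three lists (truncates to shortest, len=3):
  4 + 12 + 25 = 41
  3 + 15 + 25 = 43
  3 + 10 + 23 = 36
Therefore res = [41, 43, 36].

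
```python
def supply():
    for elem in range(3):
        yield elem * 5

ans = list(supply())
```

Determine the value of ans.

Step 1: For each elem in range(3), yield elem * 5:
  elem=0: yield 0 * 5 = 0
  elem=1: yield 1 * 5 = 5
  elem=2: yield 2 * 5 = 10
Therefore ans = [0, 5, 10].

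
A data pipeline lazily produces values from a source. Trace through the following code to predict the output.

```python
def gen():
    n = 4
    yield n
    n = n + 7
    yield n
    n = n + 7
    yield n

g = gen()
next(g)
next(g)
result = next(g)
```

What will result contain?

Step 1: Trace through generator execution:
  Yield 1: n starts at 4, yield 4
  Yield 2: n = 4 + 7 = 11, yield 11
  Yield 3: n = 11 + 7 = 18, yield 18
Step 2: First next() gets 4, second next() gets the second value, third next() yields 18.
Therefore result = 18.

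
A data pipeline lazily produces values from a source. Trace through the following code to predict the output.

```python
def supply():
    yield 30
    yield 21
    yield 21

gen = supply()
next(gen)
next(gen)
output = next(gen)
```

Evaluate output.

Step 1: supply() creates a generator.
Step 2: next(gen) yields 30 (consumed and discarded).
Step 3: next(gen) yields 21 (consumed and discarded).
Step 4: next(gen) yields 21, assigned to output.
Therefore output = 21.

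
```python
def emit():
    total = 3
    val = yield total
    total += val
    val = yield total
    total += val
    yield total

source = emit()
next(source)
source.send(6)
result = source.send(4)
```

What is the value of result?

Step 1: next() -> yield total=3.
Step 2: send(6) -> val=6, total = 3+6 = 9, yield 9.
Step 3: send(4) -> val=4, total = 9+4 = 13, yield 13.
Therefore result = 13.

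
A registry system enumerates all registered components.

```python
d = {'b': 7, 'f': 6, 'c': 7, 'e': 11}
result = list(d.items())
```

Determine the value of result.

Step 1: d.items() returns (key, value) pairs in insertion order.
Therefore result = [('b', 7), ('f', 6), ('c', 7), ('e', 11)].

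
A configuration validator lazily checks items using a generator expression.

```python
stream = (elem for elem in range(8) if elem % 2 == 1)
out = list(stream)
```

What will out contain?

Step 1: Filter range(8) keeping only odd values:
  elem=0: even, excluded
  elem=1: odd, included
  elem=2: even, excluded
  elem=3: odd, included
  elem=4: even, excluded
  elem=5: odd, included
  elem=6: even, excluded
  elem=7: odd, included
Therefore out = [1, 3, 5, 7].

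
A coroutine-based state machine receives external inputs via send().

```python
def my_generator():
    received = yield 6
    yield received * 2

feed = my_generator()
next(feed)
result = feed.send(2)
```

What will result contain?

Step 1: next(feed) advances to first yield, producing 6.
Step 2: send(2) resumes, received = 2.
Step 3: yield received * 2 = 2 * 2 = 4.
Therefore result = 4.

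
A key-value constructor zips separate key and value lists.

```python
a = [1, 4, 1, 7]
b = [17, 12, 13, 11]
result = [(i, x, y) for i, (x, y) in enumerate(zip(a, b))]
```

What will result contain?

Step 1: enumerate(zip(a, b)) gives index with paired elements:
  i=0: (1, 17)
  i=1: (4, 12)
  i=2: (1, 13)
  i=3: (7, 11)
Therefore result = [(0, 1, 17), (1, 4, 12), (2, 1, 13), (3, 7, 11)].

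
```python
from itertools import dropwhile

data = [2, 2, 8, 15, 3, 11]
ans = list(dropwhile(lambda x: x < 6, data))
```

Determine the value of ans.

Step 1: dropwhile drops elements while < 6:
  2 < 6: dropped
  2 < 6: dropped
  8: kept (dropping stopped)
Step 2: Remaining elements kept regardless of condition.
Therefore ans = [8, 15, 3, 11].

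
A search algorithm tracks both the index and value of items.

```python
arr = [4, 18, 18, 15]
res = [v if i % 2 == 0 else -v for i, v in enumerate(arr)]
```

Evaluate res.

Step 1: For each (i, v), keep v if i is even, negate if odd:
  i=0 (even): keep 4
  i=1 (odd): negate to -18
  i=2 (even): keep 18
  i=3 (odd): negate to -15
Therefore res = [4, -18, 18, -15].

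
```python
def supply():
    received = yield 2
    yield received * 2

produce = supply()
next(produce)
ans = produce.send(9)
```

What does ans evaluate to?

Step 1: next(produce) advances to first yield, producing 2.
Step 2: send(9) resumes, received = 9.
Step 3: yield received * 2 = 9 * 2 = 18.
Therefore ans = 18.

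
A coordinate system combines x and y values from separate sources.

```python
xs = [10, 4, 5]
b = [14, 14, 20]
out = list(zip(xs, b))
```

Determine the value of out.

Step 1: zip pairs elements at same index:
  Index 0: (10, 14)
  Index 1: (4, 14)
  Index 2: (5, 20)
Therefore out = [(10, 14), (4, 14), (5, 20)].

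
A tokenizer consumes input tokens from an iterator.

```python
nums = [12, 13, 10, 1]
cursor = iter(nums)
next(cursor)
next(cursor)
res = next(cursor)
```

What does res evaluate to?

Step 1: Create iterator over [12, 13, 10, 1].
Step 2: next() consumes 12.
Step 3: next() consumes 13.
Step 4: next() returns 10.
Therefore res = 10.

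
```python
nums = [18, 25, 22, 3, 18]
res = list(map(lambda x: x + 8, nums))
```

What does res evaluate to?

Step 1: Apply lambda x: x + 8 to each element:
  18 -> 26
  25 -> 33
  22 -> 30
  3 -> 11
  18 -> 26
Therefore res = [26, 33, 30, 11, 26].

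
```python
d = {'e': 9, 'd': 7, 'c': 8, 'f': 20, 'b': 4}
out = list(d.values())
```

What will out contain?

Step 1: d.values() returns the dictionary values in insertion order.
Therefore out = [9, 7, 8, 20, 4].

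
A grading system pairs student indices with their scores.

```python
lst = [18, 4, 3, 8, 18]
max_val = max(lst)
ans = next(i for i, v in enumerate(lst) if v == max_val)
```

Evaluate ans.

Step 1: max([18, 4, 3, 8, 18]) = 18.
Step 2: Find first index where value == 18:
  Index 0: 18 == 18, found!
Therefore ans = 0.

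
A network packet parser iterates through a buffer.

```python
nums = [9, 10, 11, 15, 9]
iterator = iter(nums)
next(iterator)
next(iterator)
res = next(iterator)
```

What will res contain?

Step 1: Create iterator over [9, 10, 11, 15, 9].
Step 2: next() consumes 9.
Step 3: next() consumes 10.
Step 4: next() returns 11.
Therefore res = 11.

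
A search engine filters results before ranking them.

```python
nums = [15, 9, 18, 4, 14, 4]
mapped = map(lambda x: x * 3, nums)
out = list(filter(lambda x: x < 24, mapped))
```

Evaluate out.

Step 1: Map x * 3:
  15 -> 45
  9 -> 27
  18 -> 54
  4 -> 12
  14 -> 42
  4 -> 12
Step 2: Filter for < 24:
  45: removed
  27: removed
  54: removed
  12: kept
  42: removed
  12: kept
Therefore out = [12, 12].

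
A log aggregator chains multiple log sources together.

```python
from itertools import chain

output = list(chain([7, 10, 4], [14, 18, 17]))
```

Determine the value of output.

Step 1: chain() concatenates iterables: [7, 10, 4] + [14, 18, 17].
Therefore output = [7, 10, 4, 14, 18, 17].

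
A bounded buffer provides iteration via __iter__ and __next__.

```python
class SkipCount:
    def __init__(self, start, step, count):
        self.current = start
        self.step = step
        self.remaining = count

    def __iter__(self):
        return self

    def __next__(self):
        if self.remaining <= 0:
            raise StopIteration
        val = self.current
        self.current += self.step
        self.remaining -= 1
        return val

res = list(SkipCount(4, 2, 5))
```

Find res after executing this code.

Step 1: SkipCount starts at 4, increments by 2, for 5 steps:
  Yield 4, then current += 2
  Yield 6, then current += 2
  Yield 8, then current += 2
  Yield 10, then current += 2
  Yield 12, then current += 2
Therefore res = [4, 6, 8, 10, 12].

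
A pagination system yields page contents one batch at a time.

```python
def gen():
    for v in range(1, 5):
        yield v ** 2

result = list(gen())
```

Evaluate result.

Step 1: For each v in range(1, 5), yield v**2:
  v=1: yield 1**2 = 1
  v=2: yield 2**2 = 4
  v=3: yield 3**2 = 9
  v=4: yield 4**2 = 16
Therefore result = [1, 4, 9, 16].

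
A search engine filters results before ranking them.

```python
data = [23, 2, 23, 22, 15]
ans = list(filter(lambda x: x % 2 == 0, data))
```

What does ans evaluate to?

Step 1: Filter elements divisible by 2:
  23 % 2 = 1: removed
  2 % 2 = 0: kept
  23 % 2 = 1: removed
  22 % 2 = 0: kept
  15 % 2 = 1: removed
Therefore ans = [2, 22].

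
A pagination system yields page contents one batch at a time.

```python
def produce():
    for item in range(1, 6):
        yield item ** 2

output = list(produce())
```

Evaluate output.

Step 1: For each item in range(1, 6), yield item**2:
  item=1: yield 1**2 = 1
  item=2: yield 2**2 = 4
  item=3: yield 3**2 = 9
  item=4: yield 4**2 = 16
  item=5: yield 5**2 = 25
Therefore output = [1, 4, 9, 16, 25].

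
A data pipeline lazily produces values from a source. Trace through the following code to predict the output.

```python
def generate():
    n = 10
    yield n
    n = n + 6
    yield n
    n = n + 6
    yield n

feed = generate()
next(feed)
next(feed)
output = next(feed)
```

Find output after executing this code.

Step 1: Trace through generator execution:
  Yield 1: n starts at 10, yield 10
  Yield 2: n = 10 + 6 = 16, yield 16
  Yield 3: n = 16 + 6 = 22, yield 22
Step 2: First next() gets 10, second next() gets the second value, third next() yields 22.
Therefore output = 22.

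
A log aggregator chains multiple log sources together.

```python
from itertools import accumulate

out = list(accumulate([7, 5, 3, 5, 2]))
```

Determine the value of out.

Step 1: accumulate computes running sums:
  + 7 = 7
  + 5 = 12
  + 3 = 15
  + 5 = 20
  + 2 = 22
Therefore out = [7, 12, 15, 20, 22].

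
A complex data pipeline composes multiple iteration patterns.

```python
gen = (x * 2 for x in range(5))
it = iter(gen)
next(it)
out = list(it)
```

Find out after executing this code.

Step 1: Generator produces [0, 2, 4, 6, 8].
Step 2: next(it) consumes first element (0).
Step 3: list(it) collects remaining: [2, 4, 6, 8].
Therefore out = [2, 4, 6, 8].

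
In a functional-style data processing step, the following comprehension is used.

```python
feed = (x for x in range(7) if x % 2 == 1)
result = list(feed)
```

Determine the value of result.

Step 1: Filter range(7) keeping only odd values:
  x=0: even, excluded
  x=1: odd, included
  x=2: even, excluded
  x=3: odd, included
  x=4: even, excluded
  x=5: odd, included
  x=6: even, excluded
Therefore result = [1, 3, 5].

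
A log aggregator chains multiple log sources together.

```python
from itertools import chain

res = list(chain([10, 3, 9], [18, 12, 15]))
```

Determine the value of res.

Step 1: chain() concatenates iterables: [10, 3, 9] + [18, 12, 15].
Therefore res = [10, 3, 9, 18, 12, 15].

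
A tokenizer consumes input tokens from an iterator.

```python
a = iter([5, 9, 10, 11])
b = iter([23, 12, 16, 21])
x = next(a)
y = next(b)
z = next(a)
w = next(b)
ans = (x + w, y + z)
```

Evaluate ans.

Step 1: a iterates [5, 9, 10, 11], b iterates [23, 12, 16, 21].
Step 2: x = next(a) = 5, y = next(b) = 23.
Step 3: z = next(a) = 9, w = next(b) = 12.
Step 4: ans = (5 + 12, 23 + 9) = (17, 32).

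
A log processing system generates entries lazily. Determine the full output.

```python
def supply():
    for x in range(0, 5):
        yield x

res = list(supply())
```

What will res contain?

Step 1: The generator yields each value from range(0, 5).
Step 2: list() consumes all yields: [0, 1, 2, 3, 4].
Therefore res = [0, 1, 2, 3, 4].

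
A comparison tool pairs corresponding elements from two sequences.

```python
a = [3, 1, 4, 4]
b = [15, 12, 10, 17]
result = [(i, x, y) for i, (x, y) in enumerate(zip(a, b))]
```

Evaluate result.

Step 1: enumerate(zip(a, b)) gives index with paired elements:
  i=0: (3, 15)
  i=1: (1, 12)
  i=2: (4, 10)
  i=3: (4, 17)
Therefore result = [(0, 3, 15), (1, 1, 12), (2, 4, 10), (3, 4, 17)].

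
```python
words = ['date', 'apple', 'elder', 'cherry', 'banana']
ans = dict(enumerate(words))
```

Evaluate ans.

Step 1: enumerate pairs indices with words:
  0 -> 'date'
  1 -> 'apple'
  2 -> 'elder'
  3 -> 'cherry'
  4 -> 'banana'
Therefore ans = {0: 'date', 1: 'apple', 2: 'elder', 3: 'cherry', 4: 'banana'}.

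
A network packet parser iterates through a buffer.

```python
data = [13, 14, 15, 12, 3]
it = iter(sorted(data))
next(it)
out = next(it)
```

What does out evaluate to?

Step 1: sorted([13, 14, 15, 12, 3]) = [3, 12, 13, 14, 15].
Step 2: Create iterator and skip 1 elements.
Step 3: next() returns 12.
Therefore out = 12.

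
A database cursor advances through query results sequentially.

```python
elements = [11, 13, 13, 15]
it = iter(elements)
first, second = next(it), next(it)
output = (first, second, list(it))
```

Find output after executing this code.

Step 1: Create iterator over [11, 13, 13, 15].
Step 2: first = 11, second = 13.
Step 3: Remaining elements: [13, 15].
Therefore output = (11, 13, [13, 15]).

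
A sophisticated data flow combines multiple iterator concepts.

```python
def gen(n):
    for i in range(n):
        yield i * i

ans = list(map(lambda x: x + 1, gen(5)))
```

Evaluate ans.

Step 1: gen(5) yields squares: [0, 1, 4, 9, 16].
Step 2: map adds 1 to each: [1, 2, 5, 10, 17].
Therefore ans = [1, 2, 5, 10, 17].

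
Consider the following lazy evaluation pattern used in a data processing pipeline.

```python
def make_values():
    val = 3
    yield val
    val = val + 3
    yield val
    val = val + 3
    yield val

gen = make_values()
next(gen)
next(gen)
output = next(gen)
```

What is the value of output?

Step 1: Trace through generator execution:
  Yield 1: val starts at 3, yield 3
  Yield 2: val = 3 + 3 = 6, yield 6
  Yield 3: val = 6 + 3 = 9, yield 9
Step 2: First next() gets 3, second next() gets the second value, third next() yields 9.
Therefore output = 9.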